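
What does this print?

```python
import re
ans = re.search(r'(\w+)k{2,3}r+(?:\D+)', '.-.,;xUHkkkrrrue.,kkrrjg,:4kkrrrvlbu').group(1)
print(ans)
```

xUHk

The pattern matches one or more of a word character (captured); then 2 to 3 of the literal 'k', then one or more of a literal 'r'; then one or more of a non-digit (non-capturing group).
`re.search` scans for the first position where the pattern succeeds.
The match spans [5:26] → 'xUHkkkrrrue.,kkrrjg,:'.
Captured: group 1 = 'xUHk'.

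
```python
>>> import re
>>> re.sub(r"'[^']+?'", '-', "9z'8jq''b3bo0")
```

"9z-'b3bo0"

`sub` substitutes '-' at each match site.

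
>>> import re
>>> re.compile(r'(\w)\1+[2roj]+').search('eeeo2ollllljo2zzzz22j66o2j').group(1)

The match spans [0:6] → 'eeeo2o'.
Captured: group 1 = 'e'.

'e'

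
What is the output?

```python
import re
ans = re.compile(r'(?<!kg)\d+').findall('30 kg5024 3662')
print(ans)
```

Because the assertion is negative and zero-width, positions next to the forbidden text are skipped.
Scanning left to right: at [0:2] → '30'; at [6:9] → '024'; at [10:14] → '3662'.
No capturing groups, so `findall` returns the 3 full match strings.

['30', '024', '3662']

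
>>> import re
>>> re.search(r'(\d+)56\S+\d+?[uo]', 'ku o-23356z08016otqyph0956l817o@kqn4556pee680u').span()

(5, 46)

The match spans [5:46] → '23356z08016otqyph0956l817o@kqn4556pee680u'.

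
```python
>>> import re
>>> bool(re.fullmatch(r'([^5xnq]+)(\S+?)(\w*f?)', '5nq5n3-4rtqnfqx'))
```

False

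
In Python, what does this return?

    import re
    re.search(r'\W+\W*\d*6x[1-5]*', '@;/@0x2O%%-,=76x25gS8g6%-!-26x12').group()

'%%-,=76x25'

The pattern matches one or more of a non-word character, then zero or more of a non-word character, then zero or more of a digit; then the literal '6x', then zero or more of a character in [1-5].
The match spans [8:18] → '%%-,=76x25'.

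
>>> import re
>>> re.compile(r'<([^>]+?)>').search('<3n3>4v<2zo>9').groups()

The match spans [0:5] → '<3n3>'.
Captured: group 1 = '3n3'.

('3n3',)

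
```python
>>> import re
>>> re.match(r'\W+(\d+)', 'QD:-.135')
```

Pattern: one or more of a non-word character; then one or more of a digit (captured).
`re.match` won't scan ahead — the pattern has to work from the very first character.
Here the string doesn't start with a match, so the call returns None.

None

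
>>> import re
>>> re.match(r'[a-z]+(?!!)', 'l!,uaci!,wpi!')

None

With `match`, the pattern is implicitly anchored at the beginning.
Here position 0 doesn't satisfy it, so the call returns None.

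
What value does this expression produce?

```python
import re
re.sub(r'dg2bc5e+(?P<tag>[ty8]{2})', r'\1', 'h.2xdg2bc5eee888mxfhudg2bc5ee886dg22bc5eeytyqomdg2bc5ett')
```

The pattern matches the literal 'dg2', then the literal 'bc5', then one or more of the literal 'e'; then exactly 2 of one of [ty8] (captured as 'tag').
Matches: at [4:15] → 'dg2bc5eee88'; at [21:31] → 'dg2bc5ee88'; at [47:56] → 'dg2bc5ett'.
The replacement refers to a captured group, so each match is rewritten using its own captured text.

'h.2x888mxfhu886dg22bc5eeytyqomtt'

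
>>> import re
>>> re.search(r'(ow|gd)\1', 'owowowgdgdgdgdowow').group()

'owow'

`\1` is not a pattern — it's the concrete string captured by group 1, re-applied verbatim.
The match spans [0:4] → 'owow'.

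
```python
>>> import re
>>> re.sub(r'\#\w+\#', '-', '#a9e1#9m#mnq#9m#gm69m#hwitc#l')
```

'-9m-9m-hwitc#l'

Matches: at [0:6] → '#a9e1#'; at [8:13] → '#mnq#'; at [15:22] → '#gm69m#'.
Each match is replaced by '-'.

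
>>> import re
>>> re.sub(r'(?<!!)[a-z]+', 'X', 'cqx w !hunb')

`(?!…)`/`(?<!…)` only lets a position through if the neighbouring text does NOT match; no characters are consumed.
Matches: at [0:3] → 'cqx'; at [4:5] → 'w'; at [8:11] → 'unb'.
Each match is replaced by 'X'.

'X X !hX'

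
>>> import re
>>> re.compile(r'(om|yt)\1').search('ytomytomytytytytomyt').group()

'ytyt'

The backreference `\1` re-matches whatever the first group consumed, character for character.
The match spans [8:12] → 'ytyt'.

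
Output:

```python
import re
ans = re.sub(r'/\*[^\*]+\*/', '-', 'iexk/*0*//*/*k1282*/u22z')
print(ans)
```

Matches: at [4:9] → '/*0*/'; at [11:20] → '/*k1282*/'.
Every occurrence is swapped for '-'.

iexk-/*-u22z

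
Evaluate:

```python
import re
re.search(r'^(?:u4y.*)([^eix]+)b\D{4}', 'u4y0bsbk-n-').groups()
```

('s',)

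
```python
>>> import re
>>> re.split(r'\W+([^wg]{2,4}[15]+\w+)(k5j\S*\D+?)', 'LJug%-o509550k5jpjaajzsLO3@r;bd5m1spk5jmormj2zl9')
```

['LJug', 'o509550', 'k5jpjaajzsLO3@r;bd5m1spk5jmormj2zl', '9']

Pattern: one or more of a non-word character; then 2 to 4 of any character except [wg], then one or more of one of [15], then one or more of a word character (captured); then the literal 'k5j', then zero or more of a non-whitespace character, then one or more of a non-digit (lazy) (captured).
Matches to split on: at [4:47] → '%-o509550k5jpjaajzsLO3@r;bd5m1spk5jmormj2zl'.
Because the pattern has a capturing group, `split` also inserts each captured text between the pieces.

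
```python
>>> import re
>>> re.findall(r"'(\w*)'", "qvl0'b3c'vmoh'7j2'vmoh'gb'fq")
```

['b3c', '7j2', 'gb']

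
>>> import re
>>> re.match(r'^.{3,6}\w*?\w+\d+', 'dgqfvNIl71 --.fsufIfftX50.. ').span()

(0, 10)

`re.match` only tries the pattern at the start of the string.
The match spans [0:10] → 'dgqfvNIl71'.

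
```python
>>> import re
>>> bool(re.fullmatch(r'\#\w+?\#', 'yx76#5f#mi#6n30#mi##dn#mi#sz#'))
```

`re.fullmatch` requires the pattern to consume the entire string.
Here there's no way to consume every character, so the call returns None, and `bool(None)` is False.

False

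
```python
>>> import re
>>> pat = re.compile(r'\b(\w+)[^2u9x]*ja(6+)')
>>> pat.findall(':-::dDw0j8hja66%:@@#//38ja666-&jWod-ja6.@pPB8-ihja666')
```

Multiple groups make `findall` return tuples — one 2-tuple for the one match.

[('dDw0j8hja66', '666')]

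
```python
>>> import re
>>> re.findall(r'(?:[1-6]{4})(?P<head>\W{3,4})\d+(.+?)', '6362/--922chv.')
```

[('/--', 'c')]

Because the quantifier is non-greedy, it stops expanding at the earliest point where the rest of the pattern can succeed.
Multiple groups make `findall` return tuples — one 2-tuple for the one match.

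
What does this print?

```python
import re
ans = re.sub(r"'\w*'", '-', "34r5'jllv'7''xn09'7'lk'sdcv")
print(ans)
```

34r5-7-xn09-lk'sdcv

Matches: at [4:10] → "'jllv'"; at [11:13] → "''"; at [17:20] → "'7'".
Each match is replaced by '-'.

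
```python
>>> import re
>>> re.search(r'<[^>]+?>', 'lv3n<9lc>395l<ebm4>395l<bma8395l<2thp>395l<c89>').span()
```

The match spans [4:9] → '<9lc>'.

(4, 9)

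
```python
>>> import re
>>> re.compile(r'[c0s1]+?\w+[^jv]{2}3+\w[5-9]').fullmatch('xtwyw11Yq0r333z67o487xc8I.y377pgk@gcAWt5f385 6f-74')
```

None

This matches one or more of one of [c0s1] (lazy); then one or more of a word character, then exactly 2 of any character except [jv], then one or more of the literal '3'; then a word character, then a character in [5-9].
`re.fullmatch` is like wrapping the pattern in `^…$` (in single-line mode).
Here the pattern can't cover the whole string, so the call returns None.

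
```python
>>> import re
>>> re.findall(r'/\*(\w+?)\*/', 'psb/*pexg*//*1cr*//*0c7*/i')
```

['pexg', '1cr', '0c7']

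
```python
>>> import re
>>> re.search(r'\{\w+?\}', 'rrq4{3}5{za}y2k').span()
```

(4, 7)

`search` walks the string left to right and returns the first match it finds.
The match spans [4:7] → '{3}'.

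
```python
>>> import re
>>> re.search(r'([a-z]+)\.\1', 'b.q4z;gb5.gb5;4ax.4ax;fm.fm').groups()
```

('fm',)

The match spans [22:27] → 'fm.fm'.
Captured: group 1 = 'fm'.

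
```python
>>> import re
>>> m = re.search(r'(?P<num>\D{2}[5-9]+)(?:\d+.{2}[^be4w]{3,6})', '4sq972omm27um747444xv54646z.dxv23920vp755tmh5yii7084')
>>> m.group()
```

'sq972omm27um7'

This matches exactly 2 of a non-digit, then one or more of a character in [5-9] (captured as 'num'); then one or more of a digit, then exactly 2 of any character, then 3 to 6 of any character except [be4w] (non-capturing group).
`re.search` tries every starting position until one works.
The match spans [1:14] → 'sq972omm27um7'.
Captured: group 1 = 'sq97'.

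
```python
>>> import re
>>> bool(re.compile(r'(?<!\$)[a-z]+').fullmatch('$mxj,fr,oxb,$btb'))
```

The negative lookaround is zero-width — it rules out positions where the adjacent text would match, without consuming anything.
`re.fullmatch` is like wrapping the pattern in `^…$` (in single-line mode).
Here the pattern can't cover the whole string, so the call returns None, and `bool(None)` is False.

False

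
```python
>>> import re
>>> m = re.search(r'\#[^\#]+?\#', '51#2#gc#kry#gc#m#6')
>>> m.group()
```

Unlike `match`, `search` isn't anchored — it looks for the pattern anywhere in the string.
The match spans [2:5] → '#2#'.

'#2#'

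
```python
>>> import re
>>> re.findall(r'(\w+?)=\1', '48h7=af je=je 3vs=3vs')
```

['je', '3vs']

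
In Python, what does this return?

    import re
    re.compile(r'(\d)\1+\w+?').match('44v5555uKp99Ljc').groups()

('4',)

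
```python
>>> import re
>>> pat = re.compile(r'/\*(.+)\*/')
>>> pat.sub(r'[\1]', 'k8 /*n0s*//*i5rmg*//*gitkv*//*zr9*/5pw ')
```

Matches: at [3:35] → '/*n0s*//*i5rmg*//*gitkv*//*zr9*/'.
Each match is replaced using the text its own group 1 captured.

'k8 [n0s*//*i5rmg*//*gitkv*//*zr9]5pw '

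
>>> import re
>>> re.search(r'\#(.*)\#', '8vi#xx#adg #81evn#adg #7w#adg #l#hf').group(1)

`re.search` tries every starting position until one works.
The match spans [3:33] → '#xx#adg #81evn#adg #7w#adg #l#'.
Captured: group 1 = 'xx#adg #81evn#adg #7w#adg #l'.

'xx#adg #81evn#adg #7w#adg #l'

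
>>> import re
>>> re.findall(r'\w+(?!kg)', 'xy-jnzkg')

['xy', 'jnzkg']

`(?!…)`/`(?<!…)` only lets a position through if the neighbouring text does NOT match; no characters are consumed.
`findall` yields the raw match text (2 of them) because the pattern has no groups.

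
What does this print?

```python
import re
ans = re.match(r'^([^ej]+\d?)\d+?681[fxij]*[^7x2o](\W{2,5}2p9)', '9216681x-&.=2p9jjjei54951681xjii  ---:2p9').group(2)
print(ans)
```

&.=2p9

This matches anchored at the start of the string; then one or more of any character except [ej], then optionally a digit (captured); then one or more of a digit (lazy); then the literal '681', then zero or more of one of [fxij], then any character except [7x2o]; then 2 to 5 of a non-word character, then the literal '2p9' (captured).
`re.match` won't scan ahead — the pattern has to work from the very first character.
The match spans [0:15] → '9216681x-&.=2p9'.
Captured: group 1 = '921', group 2 = '&.=2p9'.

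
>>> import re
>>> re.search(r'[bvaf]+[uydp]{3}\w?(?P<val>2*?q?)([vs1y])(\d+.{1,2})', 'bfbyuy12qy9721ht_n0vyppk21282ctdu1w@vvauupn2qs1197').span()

(0, 16)

Pattern: one or more of one of [bvaf], then exactly 3 of one of [uydp], then optionally a word character; then zero or more of the literal '2' (lazy), then optionally the literal 'q' (captured as 'val'); then one of [vs1y] (captured); then one or more of a digit, then 1 to 2 of any character (captured).
The match spans [0:16] → 'bfbyuy12qy9721ht'.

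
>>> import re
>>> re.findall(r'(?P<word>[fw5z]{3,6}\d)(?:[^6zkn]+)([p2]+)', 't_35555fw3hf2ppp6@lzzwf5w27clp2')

[('5555fw3', 'p'), ('zzwf5w2', '2')]

This matches 3 to 6 of one of [fw5z], then a digit (captured as 'word'); then one or more of any character except [6zkn] (non-capturing group); then one or more of one of [p2] (captured).
Walking the string: at [3:16] match '5555fw3hf2ppp', groups = ('5555fw3', 'p'); at [19:31] match 'zzwf5w27clp2', groups = ('zzwf5w2', '2').
2 groups means each result is a tuple of 2 captured strings — 2 here.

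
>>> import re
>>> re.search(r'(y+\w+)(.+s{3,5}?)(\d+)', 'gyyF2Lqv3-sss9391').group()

'yyF2Lqv3-sss9391'

Pattern: one or more of the literal 'y', then one or more of a word character (captured); then one or more of any character, then 3 to 5 of a literal 's' (lazy) (captured); then one or more of a digit (captured).
Unlike `match`, `search` isn't anchored — it looks for the pattern anywhere in the string.
The match spans [1:17] → 'yyF2Lqv3-sss9391'.
Captured: group 1 = 'yyF2Lqv3', group 2 = '-sss', group 3 = '9391'.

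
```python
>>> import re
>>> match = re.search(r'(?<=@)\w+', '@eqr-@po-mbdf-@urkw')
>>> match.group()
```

'eqr'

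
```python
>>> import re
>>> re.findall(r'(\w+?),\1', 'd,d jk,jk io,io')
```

The backreference `\1` re-matches whatever the first group consumed, character for character.
With a single group, `findall` returns only what that group captured — 3 items.

['d', 'jk', 'io']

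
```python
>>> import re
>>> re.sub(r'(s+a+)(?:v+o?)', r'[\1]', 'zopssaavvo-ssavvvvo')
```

Pattern: one or more of the literal 's', then one or more of a literal 'a' (captured); then one or more of a literal 'v', then optionally a literal 'o' (non-capturing group).
Matches: at [3:10] → 'ssaavvo'; at [11:19] → 'ssavvvvo'.
Each match is replaced using the text its own group 1 captured.

'zop[ssaa]-[ssa]'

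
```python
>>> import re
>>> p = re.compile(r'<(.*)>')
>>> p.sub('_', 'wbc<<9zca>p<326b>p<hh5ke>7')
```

Each match is replaced by '_'.

'wbc_7'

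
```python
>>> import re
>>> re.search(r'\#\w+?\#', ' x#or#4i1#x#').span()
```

(2, 6)

The match spans [2:6] → '#or#'.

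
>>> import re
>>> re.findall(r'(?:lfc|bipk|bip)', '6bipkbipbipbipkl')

['bipk', 'bip', 'bip', 'bipk']

The regex engine tests alternatives in the order written; an earlier branch that matches wins even if a later one would match more.
Since nothing is captured, `findall` lists the 4 matched substrings directly.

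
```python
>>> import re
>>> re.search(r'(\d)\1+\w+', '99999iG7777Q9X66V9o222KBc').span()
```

A backreference is literal: `\1` must see the identical characters the first group matched.
The match spans [0:25] → '99999iG7777Q9X66V9o222KBc'.

(0, 25)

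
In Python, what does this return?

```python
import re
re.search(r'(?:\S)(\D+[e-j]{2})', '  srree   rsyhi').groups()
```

Pattern: a non-whitespace character (non-capturing group); then one or more of a non-digit, then exactly 2 of a character in [e-j] (captured).
`search` walks the string left to right and returns the first match it finds.
The match spans [2:15] → 'srree   rsyhi'.
Captured: group 1 = 'rree   rsyhi'.

('rree   rsyhi',)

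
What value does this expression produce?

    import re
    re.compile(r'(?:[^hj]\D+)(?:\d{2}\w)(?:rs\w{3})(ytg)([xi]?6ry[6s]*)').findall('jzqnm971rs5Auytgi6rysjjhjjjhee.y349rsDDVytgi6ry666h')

[('ytg', 'i6rys'), ('ytg', 'i6ry666')]

The pattern matches any character except [hj], then one or more of a non-digit (non-capturing group); then exactly 2 of a digit, then a word character (non-capturing group); then the literal 'rs', then exactly 3 of a word character (non-capturing group); then a literal 'y', then the literal 'tg' (captured); then optionally one of [xi], then the literal '6ry', then zero or more of one of [6s] (captured).
Scanning left to right: at [1:21] match 'zqnm971rs5Auytgi6rys', groups = ('ytg', 'i6rys'); at [28:50] match 'ee.y349rsDDVytgi6ry666', groups = ('ytg', 'i6ry666').
With 2 capturing groups, `findall` returns a 2-tuple per match.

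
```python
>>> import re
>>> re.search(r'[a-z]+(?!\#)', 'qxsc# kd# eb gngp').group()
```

A negative assertion filters positions out without eating any characters.
Unlike `match`, `search` isn't anchored — it looks for the pattern anywhere in the string.
The match spans [0:3] → 'qxs'.

'qxs'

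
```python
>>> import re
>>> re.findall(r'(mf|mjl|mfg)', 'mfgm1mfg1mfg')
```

['mf', 'mf', 'mf']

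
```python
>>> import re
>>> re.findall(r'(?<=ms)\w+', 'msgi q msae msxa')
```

['gi', 'ae', 'xa']

The lookaround is zero-width — it requires the adjacent text to match without consuming it, so the asserted text isn't part of the match.
Matches: at [2:4] → 'gi'; at [9:11] → 'ae'; at [14:16] → 'xa'.
Since nothing is captured, `findall` lists the 3 matched substrings directly.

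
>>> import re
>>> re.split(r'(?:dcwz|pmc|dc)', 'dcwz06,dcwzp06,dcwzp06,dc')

`|` is ordered: at each position the engine commits to the first alternative that works.
Each match becomes a cut point; 5 segments remain.

['', '06,', 'p06,', 'p06,', '']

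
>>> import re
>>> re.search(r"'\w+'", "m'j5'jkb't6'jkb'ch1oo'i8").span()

The match spans [1:5] → "'j5'".

(1, 5)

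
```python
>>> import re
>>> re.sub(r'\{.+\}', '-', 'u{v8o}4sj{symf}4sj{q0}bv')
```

'u-bv'

Every occurrence is swapped for '-'.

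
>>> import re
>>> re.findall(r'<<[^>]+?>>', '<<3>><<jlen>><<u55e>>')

['<<3>>', '<<jlen>>', '<<u55e>>']

No capturing groups, so `findall` returns the 3 full match strings.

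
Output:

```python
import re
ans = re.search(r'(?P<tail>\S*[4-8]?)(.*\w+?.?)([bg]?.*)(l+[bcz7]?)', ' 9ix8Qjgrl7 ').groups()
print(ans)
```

Pattern: zero or more of a non-whitespace character, then optionally a character in [4-8] (captured as 'tail'); then zero or more of any character, then one or more of a word character (lazy), then optionally any character (captured); then optionally one of [bg], then zero or more of any character (captured); then one or more of a literal 'l', then optionally one of [bcz7] (captured).
Unlike `match`, `search` isn't anchored — it looks for the pattern anywhere in the string.
The match spans [0:11] → ' 9ix8Qjgrl7'.
Captured: group 1 = '', group 2 = ' 9ix8Qjgr', group 3 = '', group 4 = 'l7'.

('', ' 9ix8Qjgr', '', 'l7')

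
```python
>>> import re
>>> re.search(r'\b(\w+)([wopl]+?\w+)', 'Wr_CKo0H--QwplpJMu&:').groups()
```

('Wr_CK', 'o0H')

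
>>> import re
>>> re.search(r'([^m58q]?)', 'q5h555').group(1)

''

The pattern matches optionally any character except [m58q] (captured).
Unlike `match`, `search` isn't anchored — it looks for the pattern anywhere in the string.
The match spans [0:0] → ''.
Captured: group 1 = ''.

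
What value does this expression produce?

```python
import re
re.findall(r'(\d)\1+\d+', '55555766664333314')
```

['5']

`\1` has to match the exact text group 1 already captured.
`findall` collects group 1 from the one match (1 total).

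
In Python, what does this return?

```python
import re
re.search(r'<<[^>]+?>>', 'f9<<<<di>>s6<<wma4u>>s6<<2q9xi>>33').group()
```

'<<<<di>>'

The match spans [2:10] → '<<<<di>>'.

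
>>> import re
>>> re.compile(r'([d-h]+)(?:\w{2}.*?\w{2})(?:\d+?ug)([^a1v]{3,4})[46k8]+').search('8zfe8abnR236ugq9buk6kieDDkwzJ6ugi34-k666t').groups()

This matches one or more of a character in [d-h] (captured); then exactly 2 of a word character, then zero or more of any character (lazy), then exactly 2 of a word character (non-capturing group); then one or more of a digit (lazy), then the literal 'ug' (non-capturing group); then 3 to 4 of any character except [a1v] (captured); then one or more of one of [46k8].
The `?` after the quantifier makes it lazy — it takes as little as possible before letting the rest of the pattern try.
`re.search` scans for the first position where the pattern succeeds.
The match spans [2:21] → 'fe8abnR236ugq9buk6k'.
Captured: group 1 = 'fe', group 2 = 'q9bu'.

('fe', 'q9bu')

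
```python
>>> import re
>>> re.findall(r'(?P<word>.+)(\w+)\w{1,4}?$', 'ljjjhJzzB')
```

[('ljjjhJz', 'z')]

Pattern: one or more of any character (captured as 'word'); then one or more of a word character (captured); then 1 to 4 of a word character (lazy); then anchored at the end.
Scanning left to right: at [0:9] match 'ljjjhJzzB', groups = ('ljjjhJz', 'z').
2 groups means the one result is a tuple of 2 captured strings — 1 here.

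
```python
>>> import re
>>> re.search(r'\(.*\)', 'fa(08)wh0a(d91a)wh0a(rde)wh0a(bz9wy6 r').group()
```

Unlike `match`, `search` isn't anchored — it looks for the pattern anywhere in the string.
The match spans [2:25] → '(08)wh0a(d91a)wh0a(rde)'.

'(08)wh0a(d91a)wh0a(rde)'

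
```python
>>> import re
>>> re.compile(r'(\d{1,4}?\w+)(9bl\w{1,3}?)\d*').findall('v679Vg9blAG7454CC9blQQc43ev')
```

The pattern matches 1 to 4 of a digit (lazy), then one or more of a word character (captured); then the literal '9bl', then 1 to 3 of a word character (lazy) (captured); then zero or more of a digit.
A non-greedy quantifier consumes as few characters as it can — just enough that the remainder of the pattern still matches from where it stops; whatever follows it matches normally.
Scanning left to right: at [1:21] match '679Vg9blAG7454CC9blQ', groups = ('679Vg9blAG7454CC', '9blQ').
`findall` packs the 2 group values into a tuple for every match.

[('679Vg9blAG7454CC', '9blQ')]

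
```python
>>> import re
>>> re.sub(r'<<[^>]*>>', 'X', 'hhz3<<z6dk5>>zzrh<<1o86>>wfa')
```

Every occurrence is swapped for 'X'.

'hhz3XzzrhXwfa'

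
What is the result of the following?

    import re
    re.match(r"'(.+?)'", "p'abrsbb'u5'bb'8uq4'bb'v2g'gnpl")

`re.match` won't scan ahead — the pattern has to work from the very first character.
Here the string doesn't start with a match, so the call returns None.

None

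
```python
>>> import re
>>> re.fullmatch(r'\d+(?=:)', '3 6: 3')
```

`fullmatch` succeeds only if the pattern covers the string from start to end.
Here the pattern can't cover the whole string, so the call returns None.

None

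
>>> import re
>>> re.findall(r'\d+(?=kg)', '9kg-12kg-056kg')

The positive lookaround only admits positions where the adjacent text matches; those characters stay outside the span.
With no groups in the pattern, `findall` gives back each whole match — 3 here.

['9', '12', '056']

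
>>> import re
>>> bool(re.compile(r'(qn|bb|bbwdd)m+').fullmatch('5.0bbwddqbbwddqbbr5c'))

False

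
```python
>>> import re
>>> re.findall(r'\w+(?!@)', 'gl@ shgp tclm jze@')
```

['g', 'shgp', 'tclm', 'jz']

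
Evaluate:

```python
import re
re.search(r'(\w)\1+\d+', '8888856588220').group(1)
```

'8'

The match spans [0:13] → '8888856588220'.
Captured: group 1 = '8'.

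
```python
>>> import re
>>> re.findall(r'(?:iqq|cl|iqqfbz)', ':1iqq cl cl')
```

Since nothing is captured, `findall` lists the 3 matched substrings directly.

['iqq', 'cl', 'cl']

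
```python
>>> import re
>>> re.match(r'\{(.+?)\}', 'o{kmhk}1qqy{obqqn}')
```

`re.match` only tries the pattern at the start of the string.
Here the pattern fails at index 0, so the call returns None.

None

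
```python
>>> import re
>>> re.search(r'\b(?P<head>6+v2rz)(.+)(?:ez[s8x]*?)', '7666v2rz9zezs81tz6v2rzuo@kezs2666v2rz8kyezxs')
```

This matches a word boundary (`\b`, zero-width); then one or more of a literal '6', then the literal 'v2', then the literal 'rz' (captured as 'head'); then one or more of any character (captured); then the literal 'ez', then zero or more of one of [s8x] (lazy) (non-capturing group).
`re.search` tries every starting position until one works.
Here the pattern never matches, so the call returns None.

None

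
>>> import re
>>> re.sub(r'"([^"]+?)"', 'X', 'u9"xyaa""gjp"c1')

'u9XXc1'

Matches: at [2:8] → '"xyaa"'; at [8:13] → '"gjp"'.
Each match is replaced by 'X'.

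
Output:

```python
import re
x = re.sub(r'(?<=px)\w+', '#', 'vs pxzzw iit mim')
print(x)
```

vs px# iit mim

Lookahead/lookbehind check context without consuming it, so the matched span excludes the asserted characters.
Matches: at [5:8] → 'zzw'.
`sub` substitutes '#' at each match site.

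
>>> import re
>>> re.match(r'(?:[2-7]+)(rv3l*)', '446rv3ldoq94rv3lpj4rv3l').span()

(0, 7)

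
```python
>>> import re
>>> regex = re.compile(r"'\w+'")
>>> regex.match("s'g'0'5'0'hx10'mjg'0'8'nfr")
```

`re.match` won't scan ahead — the pattern has to work from the very first character.
Here the pattern fails at index 0, so the call returns None.

None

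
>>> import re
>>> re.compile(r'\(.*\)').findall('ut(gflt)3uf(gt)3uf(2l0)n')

['(gflt)3uf(gt)3uf(2l0)']

Since nothing is captured, `findall` lists the 1 matched substring directly.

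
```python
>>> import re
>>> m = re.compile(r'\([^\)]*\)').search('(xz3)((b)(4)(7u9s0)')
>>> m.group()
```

'(xz3)'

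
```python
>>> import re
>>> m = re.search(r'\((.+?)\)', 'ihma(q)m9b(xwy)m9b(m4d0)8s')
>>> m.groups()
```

('q',)

A non-greedy quantifier consumes as few characters as it can — just enough that the remainder of the pattern still matches from where it stops; whatever follows it matches normally.
Unlike `match`, `search` isn't anchored — it looks for the pattern anywhere in the string.
The match spans [4:7] → '(q)'.
Captured: group 1 = 'q'.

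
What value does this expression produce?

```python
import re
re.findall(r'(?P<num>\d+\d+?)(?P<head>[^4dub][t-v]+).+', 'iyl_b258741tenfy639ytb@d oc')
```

[('25874', '1t')]

Pattern: one or more of a digit, then one or more of a digit (lazy) (captured as 'num'); then any character except [4dub], then one or more of a character in [t-v] (captured as 'head'); then one or more of any character.
2 groups means the one result is a tuple of 2 captured strings — 1 here.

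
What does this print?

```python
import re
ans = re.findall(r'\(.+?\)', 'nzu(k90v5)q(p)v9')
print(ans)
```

['(k90v5)', '(p)']

Lazy quantifiers expand one character at a time until the remainder of the pattern can match.
Walking the string: at [3:10] → '(k90v5)'; at [11:14] → '(p)'.
`findall` yields the raw match text (2 of them) because the pattern has no groups.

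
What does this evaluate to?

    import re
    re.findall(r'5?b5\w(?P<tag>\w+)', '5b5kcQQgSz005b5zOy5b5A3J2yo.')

This matches optionally a literal '5', then the literal 'b5', then a word character; then one or more of a word character (captured as 'tag').
Scanning left to right: at [0:27] match '5b5kcQQgSz005b5zOy5b5A3J2yo', group 1 = 'cQQgSz005b5zOy5b5A3J2yo'.
One capturing group, so `findall` returns just the captured substring from the one match — 1 in all.

['cQQgSz005b5zOy5b5A3J2yo']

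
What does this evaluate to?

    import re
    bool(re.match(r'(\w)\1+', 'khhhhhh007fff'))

`\1` is not a pattern — it's the concrete string captured by group 1, re-applied verbatim.
`re.match` won't scan ahead — the pattern has to work from the very first character.
Here position 0 doesn't satisfy it, so the call returns None, and `bool(None)` is False.

False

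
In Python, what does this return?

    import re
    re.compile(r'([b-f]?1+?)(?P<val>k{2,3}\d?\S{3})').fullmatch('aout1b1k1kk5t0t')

None

`fullmatch` succeeds only if the pattern covers the string from start to end.
Here the string isn't matched end-to-end, so the call returns None.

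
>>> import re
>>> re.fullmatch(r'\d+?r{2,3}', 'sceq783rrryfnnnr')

Pattern: one or more of a digit (lazy); then 2 to 3 of a literal 'r'.
`re.fullmatch` is like wrapping the pattern in `^…$` (in single-line mode).
Here the string isn't matched end-to-end, so the call returns None.

None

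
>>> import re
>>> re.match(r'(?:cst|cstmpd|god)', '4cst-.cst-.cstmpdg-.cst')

None

`re.match` only tries the pattern at the start of the string.
Here position 0 doesn't satisfy it, so the call returns None.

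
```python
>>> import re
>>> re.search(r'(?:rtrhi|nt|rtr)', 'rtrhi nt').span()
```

Alternation tries branches left to right and keeps the first one that lets the overall match succeed at that position.
`search` walks the string left to right and returns the first match it finds.
The match spans [0:5] → 'rtrhi'.

(0, 5)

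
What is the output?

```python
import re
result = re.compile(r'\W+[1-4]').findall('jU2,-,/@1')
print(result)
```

[',-,/@1']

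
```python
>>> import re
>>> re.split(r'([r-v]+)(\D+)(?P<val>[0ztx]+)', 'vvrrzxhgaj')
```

['', 'vvrr', 'z', 'x', 'hgaj']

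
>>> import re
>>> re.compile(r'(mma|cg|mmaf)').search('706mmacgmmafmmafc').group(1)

'mma'

`re.search` scans for the first position where the pattern succeeds.
The match spans [3:6] → 'mma'.
Captured: group 1 = 'mma'.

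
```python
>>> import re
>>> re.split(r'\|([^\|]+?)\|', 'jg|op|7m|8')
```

['jg', 'op', '7m|8']

Matches to split on: at [2:6] → '|op|'.
With a capturing group present, the delimiter's captured portion is kept in the result list.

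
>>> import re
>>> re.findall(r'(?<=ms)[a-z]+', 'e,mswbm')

['wbm']

The `(?=…)`/`(?<=…)` assertion just peeks at neighbouring text; it doesn't advance the match position.
Scanning left to right: at [4:7] → 'wbm'.
No capturing groups, so `findall` returns the 1 full match string.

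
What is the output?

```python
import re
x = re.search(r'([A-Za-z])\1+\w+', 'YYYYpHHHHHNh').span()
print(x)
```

(0, 12)

A backreference is literal: `\1` must see the identical characters the first group matched.
`re.search` scans for the first position where the pattern succeeds.
The match spans [0:12] → 'YYYYpHHHHHNh'.
Captured: group 1 = 'Y'.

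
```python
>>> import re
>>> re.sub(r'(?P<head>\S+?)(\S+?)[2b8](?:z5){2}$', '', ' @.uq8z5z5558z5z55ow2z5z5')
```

' '

The pattern matches one or more of a non-whitespace character (lazy) (captured as 'head'); then one or more of a non-whitespace character (lazy) (captured); then one of [2b8], then the literal 'z5' repeated 2 times; then anchored at the end.
Every occurrence is swapped for ''.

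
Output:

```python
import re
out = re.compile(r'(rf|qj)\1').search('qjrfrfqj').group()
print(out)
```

After group 1 captures some text, `\1` only succeeds where that same text appears again.
`re.search` tries every starting position until one works.
The match spans [2:6] → 'rfrf'.
Captured: group 1 = 'rf'.

rfrf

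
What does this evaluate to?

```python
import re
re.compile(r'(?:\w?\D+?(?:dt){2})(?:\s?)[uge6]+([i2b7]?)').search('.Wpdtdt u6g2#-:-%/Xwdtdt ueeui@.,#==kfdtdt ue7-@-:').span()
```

The match spans [0:12] → '.Wpdtdt u6g2'.

(0, 12)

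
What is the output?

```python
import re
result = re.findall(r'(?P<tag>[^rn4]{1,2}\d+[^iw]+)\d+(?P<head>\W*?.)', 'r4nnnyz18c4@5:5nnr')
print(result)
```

[('yz18c4@5:', 'n')]

The pattern matches 1 to 2 of any character except [rn4], then one or more of a digit, then one or more of any character except [iw] (captured as 'tag'); then one or more of a digit; then zero or more of a non-word character (lazy), then any character (captured as 'head').
Multiple groups make `findall` return tuples — one 2-tuple for the one match.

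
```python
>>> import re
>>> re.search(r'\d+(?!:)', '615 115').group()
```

'615'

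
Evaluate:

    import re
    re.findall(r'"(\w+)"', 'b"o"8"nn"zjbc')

Scanning left to right: at [1:4] match '"o"', group 1 = 'o'; at [5:9] match '"nn"', group 1 = 'nn'.
With a single group, `findall` returns only what that group captured — 2 items.

['o', 'nn']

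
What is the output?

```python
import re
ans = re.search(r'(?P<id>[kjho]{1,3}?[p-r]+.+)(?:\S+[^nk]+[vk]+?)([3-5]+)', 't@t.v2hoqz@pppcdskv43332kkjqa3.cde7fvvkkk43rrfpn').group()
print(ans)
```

hoqz@pppcdskv43332kkjqa3.cde7fvvkkk43

The pattern matches 1 to 3 of one of [kjho] (lazy), then one or more of a character in [p-r], then one or more of any character (captured as 'id'); then one or more of a non-whitespace character, then one or more of any character except [nk], then one or more of one of [vk] (lazy) (non-capturing group); then one or more of a character in [3-5] (captured).
Unlike `match`, `search` isn't anchored — it looks for the pattern anywhere in the string.
The match spans [6:43] → 'hoqz@pppcdskv43332kkjqa3.cde7fvvkkk43'.
Captured: group 1 = 'hoqz@pppcdskv43332kkjqa3.cde7f', group 2 = '43'.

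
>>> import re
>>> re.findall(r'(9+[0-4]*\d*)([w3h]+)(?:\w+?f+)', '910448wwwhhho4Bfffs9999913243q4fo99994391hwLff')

[('910448', 'wwwhhh'), ('999991324', '3'), ('99994391', 'hw')]

This matches one or more of a literal '9', then zero or more of a character in [0-4], then zero or more of a digit (captured); then one or more of one of [w3h] (captured); then one or more of a word character (lazy), then one or more of the literal 'f' (non-capturing group).
With the lazy modifier that quantifier settles for the fewest repetitions that let the rest of the pattern succeed (the atoms after it are unaffected and can still be greedy).
Walking the string: at [0:18] match '910448wwwhhho4Bfff', groups = ('910448', 'wwwhhh'); at [19:32] match '9999913243q4f', groups = ('999991324', '3'); at [33:46] match '99994391hwLff', groups = ('99994391', 'hw').
Multiple groups make `findall` return tuples — one 2-tuple for each match.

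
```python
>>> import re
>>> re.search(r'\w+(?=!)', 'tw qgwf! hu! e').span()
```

(3, 7)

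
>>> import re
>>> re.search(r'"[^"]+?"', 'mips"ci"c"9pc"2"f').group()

'"ci"'

The match spans [4:8] → '"ci"'.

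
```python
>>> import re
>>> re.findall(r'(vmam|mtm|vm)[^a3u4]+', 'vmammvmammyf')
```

['vmam']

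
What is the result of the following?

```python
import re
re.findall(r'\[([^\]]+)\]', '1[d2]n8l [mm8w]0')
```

With a single group, `findall` returns only what that group captured — 2 items.

['d2', 'mm8w']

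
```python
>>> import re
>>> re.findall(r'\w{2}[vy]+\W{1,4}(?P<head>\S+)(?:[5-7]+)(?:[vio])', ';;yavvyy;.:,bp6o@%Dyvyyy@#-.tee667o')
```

['bp6o@%Dyvyyy@#-.tee66']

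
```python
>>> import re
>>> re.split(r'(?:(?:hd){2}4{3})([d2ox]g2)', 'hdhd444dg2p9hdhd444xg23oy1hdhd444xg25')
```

['', 'dg2', 'p9', 'xg2', '3oy1', 'xg2', '5']

The pattern matches the literal 'hd' repeated 2 times, then exactly 3 of the literal '4' (non-capturing group); then one of [d2ox], then the literal 'g2' (captured).
`re.split` interleaves the captured-group text with the surrounding fragments.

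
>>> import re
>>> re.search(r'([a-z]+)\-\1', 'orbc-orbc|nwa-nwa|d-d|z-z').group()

'orbc-orbc'

The backreference `\1` re-matches whatever the first group consumed, character for character.
The match spans [0:9] → 'orbc-orbc'.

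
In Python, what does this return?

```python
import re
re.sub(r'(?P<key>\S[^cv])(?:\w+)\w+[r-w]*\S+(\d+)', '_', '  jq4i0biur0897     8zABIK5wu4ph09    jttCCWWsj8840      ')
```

Pattern: a non-whitespace character, then any character except [cv] (captured as 'key'); then one or more of a word character (non-capturing group); then one or more of a word character, then zero or more of a character in [r-w], then one or more of a non-whitespace character; then one or more of a digit (captured).
`sub` substitutes '_' at each match site.

'  _     _    _      '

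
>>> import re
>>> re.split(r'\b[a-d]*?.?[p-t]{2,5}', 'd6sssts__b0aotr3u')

Pattern: a word boundary (`\b`, zero-width); then zero or more of a character in [a-d] (lazy), then optionally any character; then 2 to 5 of a character in [p-t].
Each match becomes a cut point; 2 segments remain.

['', '__b0aotr3u']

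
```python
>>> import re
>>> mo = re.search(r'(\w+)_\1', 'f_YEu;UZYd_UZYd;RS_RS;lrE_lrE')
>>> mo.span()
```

(6, 15)

`\1` is not a pattern — it's the concrete string captured by group 1, re-applied verbatim.
The match spans [6:15] → 'UZYd_UZYd'.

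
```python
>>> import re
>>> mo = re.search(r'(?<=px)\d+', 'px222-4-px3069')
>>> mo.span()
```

(2, 5)

The `(?=…)`/`(?<=…)` assertion just peeks at neighbouring text; it doesn't advance the match position.
The match spans [2:5] → '222'.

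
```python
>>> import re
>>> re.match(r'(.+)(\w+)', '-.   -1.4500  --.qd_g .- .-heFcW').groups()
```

('-.   -1.4500  --.qd_g .- .-heFc', 'W')

This matches one or more of any character (captured); then one or more of a word character (captured).
With `match`, the pattern is implicitly anchored at the beginning.
The match spans [0:32] → '-.   -1.4500  --.qd_g .- .-heFcW'.
Captured: group 1 = '-.   -1.4500  --.qd_g .- .-heFc', group 2 = 'W'.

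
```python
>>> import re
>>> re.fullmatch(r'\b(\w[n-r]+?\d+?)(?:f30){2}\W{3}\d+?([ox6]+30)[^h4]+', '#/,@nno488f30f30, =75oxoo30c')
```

This matches a word boundary (`\b`, zero-width); then a word character, then one or more of a character in [n-r] (lazy), then one or more of a digit (lazy) (captured); then the literal 'f30' repeated 2 times, then exactly 3 of a non-word character, then one or more of a digit (lazy); then one or more of one of [ox6], then the literal '30' (captured); then one or more of any character except [h4].
`re.fullmatch` is like wrapping the pattern in `^…$` (in single-line mode).
Here the string isn't matched end-to-end, so the call returns None.

None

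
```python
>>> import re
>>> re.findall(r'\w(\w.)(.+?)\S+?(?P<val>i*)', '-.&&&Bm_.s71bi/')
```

[('m_', '.', ''), ('1b', 'i', '')]

Pattern: a word character; then a word character, then any character (captured); then one or more of any character (lazy) (captured); then one or more of a non-whitespace character (lazy); then zero or more of a literal 'i' (captured as 'val').
The `?` after the quantifier makes it lazy — it takes as little as possible before letting the rest of the pattern try.
Walking the string: at [5:10] match 'Bm_.s', groups = ('m_', '.', ''); at [10:15] match '71bi/', groups = ('1b', 'i', '').
`findall` packs the 3 group values into a tuple for every match.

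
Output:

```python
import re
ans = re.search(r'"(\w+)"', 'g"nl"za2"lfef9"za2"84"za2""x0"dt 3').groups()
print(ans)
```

('nl',)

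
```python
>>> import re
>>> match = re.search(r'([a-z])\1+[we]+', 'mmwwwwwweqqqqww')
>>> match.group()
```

'mmwwwwwwe'

`\1` has to match the exact text group 1 already captured.
`search` walks the string left to right and returns the first match it finds.
The match spans [0:9] → 'mmwwwwwwe'.
Captured: group 1 = 'm'.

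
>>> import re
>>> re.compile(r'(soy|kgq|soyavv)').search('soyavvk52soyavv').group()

The regex engine tests alternatives in the order written; an earlier branch that matches wins even if a later one would match more.
The match spans [0:3] → 'soy'.

'soy'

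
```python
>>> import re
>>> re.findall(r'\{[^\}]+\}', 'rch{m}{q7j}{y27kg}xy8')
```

['{m}', '{q7j}', '{y27kg}']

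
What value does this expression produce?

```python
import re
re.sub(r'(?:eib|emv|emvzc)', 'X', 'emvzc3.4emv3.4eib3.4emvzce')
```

'Xzc3.4X3.4X3.4Xzce'

Alternation isn't longest-match — the leftmost alternative that fits at this position is chosen.
Matches: at [0:3] → 'emv'; at [8:11] → 'emv'; at [14:17] → 'eib'; at [20:23] → 'emv'.
Each match is replaced by 'X'.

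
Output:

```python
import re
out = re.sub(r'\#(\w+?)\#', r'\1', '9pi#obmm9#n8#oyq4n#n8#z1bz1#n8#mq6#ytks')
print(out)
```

9piobmm9n8oyq4nn8z1bz1n8mq6ytks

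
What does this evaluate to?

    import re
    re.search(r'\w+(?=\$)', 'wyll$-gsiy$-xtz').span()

(0, 4)

The lookaround is zero-width — it requires the adjacent text to match without consuming it, so the asserted text isn't part of the match.
The match spans [0:4] → 'wyll'.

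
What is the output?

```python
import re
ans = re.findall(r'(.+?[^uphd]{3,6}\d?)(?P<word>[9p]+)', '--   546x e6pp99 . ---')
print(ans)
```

[('--   546x e6', 'pp99')]

Pattern: one or more of any character (lazy), then 3 to 6 of any character except [uphd], then optionally a digit (captured); then one or more of one of [9p] (captured as 'word').
`findall` packs the 2 group values into a tuple for every match.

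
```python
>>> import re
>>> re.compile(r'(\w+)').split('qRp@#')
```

['', 'qRp', '@#']

This matches one or more of a word character (captured).
Matches to split on: at [0:3] → 'qRp'.
Because the pattern has a capturing group, `split` also inserts each captured text between the pieces.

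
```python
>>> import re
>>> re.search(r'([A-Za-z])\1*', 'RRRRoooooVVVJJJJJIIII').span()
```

(0, 4)

A backreference is literal: `\1` must see the identical characters the first group matched.
`re.search` scans for the first position where the pattern succeeds.
The match spans [0:4] → 'RRRR'.
Captured: group 1 = 'R'.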